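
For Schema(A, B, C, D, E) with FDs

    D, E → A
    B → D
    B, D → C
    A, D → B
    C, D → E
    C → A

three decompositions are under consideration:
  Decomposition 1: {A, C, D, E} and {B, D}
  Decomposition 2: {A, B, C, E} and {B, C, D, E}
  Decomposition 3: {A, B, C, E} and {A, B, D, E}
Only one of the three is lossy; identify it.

Decomposition 1

Decomposition 1: common = {D}, closure = {D} → lossy.
Decomposition 2: common = {B, C, E}, closure = {A, B, C, D, E} → lossless.
Decomposition 3: common = {A, B, E}, closure = {A, B, C, D, E} → lossless.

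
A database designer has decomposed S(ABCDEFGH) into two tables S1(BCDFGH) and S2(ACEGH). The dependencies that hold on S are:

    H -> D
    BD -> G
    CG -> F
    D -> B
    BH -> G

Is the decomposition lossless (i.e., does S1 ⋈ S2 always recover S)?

Common attributes: S1 ∩ S2 = {CGH}.
Closure of {CGH}: H → D applies, adding D; CG → F applies, adding F; D → B applies, adding B. So (CGH)⁺ = {BCDFGH}.
This closure contains every attribute of S1, so S1 ∩ S2 → S1. The join is lossless.

Yes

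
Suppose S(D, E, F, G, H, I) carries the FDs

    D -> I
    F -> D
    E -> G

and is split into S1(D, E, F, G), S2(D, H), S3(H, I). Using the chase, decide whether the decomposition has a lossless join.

Chase test. Columns are D, E, F, G, H, I; row i has aⱼ where attribute j ∈ Si, else bᵢⱼ.
Initial tableau (one row per fragment):
  row 1: a1 a2 a3 a4 b15 b16
  row 2: a1 b22 b23 b24 a5 b26
  row 3: b31 b32 b33 b34 a5 a6
Rows 1 and 2 agree on D; apply D→I and equate their I entries.
No row becomes fully distinguished — the join is lossy.

No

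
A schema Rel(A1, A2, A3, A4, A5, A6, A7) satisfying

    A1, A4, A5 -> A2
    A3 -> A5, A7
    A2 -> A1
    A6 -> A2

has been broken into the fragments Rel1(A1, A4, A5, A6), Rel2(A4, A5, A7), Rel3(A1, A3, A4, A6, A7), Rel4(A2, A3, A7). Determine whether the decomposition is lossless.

Chase test. Columns are A1, A2, A3, A4, A5, A6, A7; row i has aⱼ where attribute j ∈ Reli, else bᵢⱼ.
Initial tableau (one row per fragment):
  row 1: a1 b12 b13 a4 a5 a6 b17
  row 2: b21 b22 b23 a4 a5 b26 a7
  row 3: a1 b32 a3 a4 b35 a6 a7
  row 4: b41 a2 a3 b44 b45 b46 a7
Rows 3 and 4 agree on A3; apply A3→A5, A7 and equate their A5, A7 entries.
Rows 1 and 3 agree on A6; apply A6→A2 and equate their A2 entries.
No row becomes fully distinguished — the join is lossy.

No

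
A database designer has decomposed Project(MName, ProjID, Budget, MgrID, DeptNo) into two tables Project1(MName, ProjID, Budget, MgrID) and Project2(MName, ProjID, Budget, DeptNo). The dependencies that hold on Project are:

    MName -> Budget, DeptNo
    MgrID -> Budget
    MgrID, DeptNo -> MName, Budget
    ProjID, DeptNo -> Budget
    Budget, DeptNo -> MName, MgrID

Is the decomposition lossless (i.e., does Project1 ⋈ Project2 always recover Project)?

Common attributes: Project1 ∩ Project2 = {MName, ProjID, Budget}.
Closure of {MName, ProjID, Budget}: MName → Budget, DeptNo applies, adding DeptNo; Budget, DeptNo → MName, MgrID applies, adding MgrID. So (MName, ProjID, Budget)⁺ = {MName, ProjID, Budget, MgrID, DeptNo}.
This closure contains every attribute of Project1, so Project1 ∩ Project2 → Project1. The join is lossless.

Yes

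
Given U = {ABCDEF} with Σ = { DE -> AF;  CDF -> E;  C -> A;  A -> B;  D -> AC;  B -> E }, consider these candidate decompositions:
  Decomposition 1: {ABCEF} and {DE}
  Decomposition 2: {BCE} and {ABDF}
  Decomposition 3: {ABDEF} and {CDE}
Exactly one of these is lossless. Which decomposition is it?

Decomposition 3

Decomposition 1: common = {E}, closure = {E} → lossy.
Decomposition 2: common = {B}, closure = {BE} → lossy.
Decomposition 3: common = {DE}, closure = {ABCDEF} → lossless.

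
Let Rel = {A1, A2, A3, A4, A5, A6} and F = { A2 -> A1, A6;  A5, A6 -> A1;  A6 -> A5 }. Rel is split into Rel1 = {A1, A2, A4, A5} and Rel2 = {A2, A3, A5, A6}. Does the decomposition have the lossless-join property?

No

Common attributes: Rel1 ∩ Rel2 = {A2, A5}.
Closure of {A2, A5}: A2 → A1, A6 applies, adding A1, A6. So (A2, A5)⁺ = {A1, A2, A5, A6}.
The closure contains neither all of Rel1 = {A1, A2, A4, A5} nor all of Rel2 = {A2, A3, A5, A6}, so the common attributes are not a superkey of either fragment. The join is lossy.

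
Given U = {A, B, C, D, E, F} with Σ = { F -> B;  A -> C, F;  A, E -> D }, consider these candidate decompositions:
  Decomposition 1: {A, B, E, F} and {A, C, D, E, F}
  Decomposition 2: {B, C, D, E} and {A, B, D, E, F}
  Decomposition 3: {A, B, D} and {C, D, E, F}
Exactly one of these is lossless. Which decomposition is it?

Decomposition 1

Decomposition 1: common = {A, E, F}, closure = {A, B, C, D, E, F} → lossless.
Decomposition 2: common = {B, D, E}, closure = {B, D, E} → lossy.
Decomposition 3: common = {D}, closure = {D} → lossy.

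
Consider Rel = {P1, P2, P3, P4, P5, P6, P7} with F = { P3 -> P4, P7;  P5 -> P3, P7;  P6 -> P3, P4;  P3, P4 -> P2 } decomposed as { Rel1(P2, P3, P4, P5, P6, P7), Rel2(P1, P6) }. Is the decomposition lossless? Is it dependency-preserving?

lossy but dependency-preserving

Lossless test: (P6)⁺ = {P2, P3, P4, P6, P7}, which is a superkey of neither fragment — lossy.
Dependency preservation: every FD's attributes lie within a single fragment, so each can be enforced locally — preserved.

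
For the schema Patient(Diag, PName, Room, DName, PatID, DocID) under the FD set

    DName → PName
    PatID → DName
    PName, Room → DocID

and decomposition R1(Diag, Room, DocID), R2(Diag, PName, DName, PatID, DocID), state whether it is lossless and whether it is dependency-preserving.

lossy and not dependency-preserving

Lossless test: (Diag, DocID)⁺ = {Diag, DocID}, which is a superkey of neither fragment — lossy.
Dependency preservation: the restricted closure of {PName, Room} across the fragments never reaches {DocID}, so PName, Room → DocID cannot be enforced without a join — not preserved.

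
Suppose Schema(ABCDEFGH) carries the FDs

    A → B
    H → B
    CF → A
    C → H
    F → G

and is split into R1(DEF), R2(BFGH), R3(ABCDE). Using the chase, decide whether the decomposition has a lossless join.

No

Chase test. Columns are ABCDEFGH; row i has aⱼ where attribute j ∈ Ri, else bᵢⱼ.
Initial tableau (one row per fragment):
  row 1: b11 b12 b13 a4 a5 a6 b17 b18
  row 2: b21 a2 b23 b24 b25 a6 a7 a8
  row 3: a1 a2 a3 a4 a5 b36 b37 b38
Rows 1 and 2 agree on F; apply F→G and equate their G entries.
No row becomes fully distinguished — the join is lossy.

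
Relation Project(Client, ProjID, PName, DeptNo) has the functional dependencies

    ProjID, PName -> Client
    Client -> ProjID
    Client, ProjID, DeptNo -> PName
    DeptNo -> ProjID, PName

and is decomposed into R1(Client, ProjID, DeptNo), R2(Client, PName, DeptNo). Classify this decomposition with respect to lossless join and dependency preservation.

lossless but not dependency-preserving

Lossless test: (Client, DeptNo)⁺ = {Client, ProjID, PName, DeptNo}, which contains all of one fragment — lossless.
Dependency preservation: the restricted closure of {ProjID, PName} across the fragments never reaches {Client}, so ProjID, PName → Client cannot be enforced without a join — not preserved.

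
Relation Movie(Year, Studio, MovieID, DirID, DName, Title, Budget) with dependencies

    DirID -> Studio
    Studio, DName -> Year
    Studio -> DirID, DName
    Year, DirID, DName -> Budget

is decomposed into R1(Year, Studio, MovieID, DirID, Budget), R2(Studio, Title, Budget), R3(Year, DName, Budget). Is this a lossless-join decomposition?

Chase test. Columns are Year, Studio, MovieID, DirID, DName, Title, Budget; row i has aⱼ where attribute j ∈ Ri, else bᵢⱼ.
Initial tableau (one row per fragment):
  row 1: a1 a2 a3 a4 b15 b16 a7
  row 2: b21 a2 b23 b24 b25 a6 a7
  row 3: a1 b32 b33 b34 a5 b36 a7
Rows 1 and 2 agree on Studio; apply Studio→DirID, DName and equate their DirID, DName entries.
Rows 1 and 2 agree on Studio, DName; apply Studio, DName→Year and equate their Year entries.
No row becomes fully distinguished — the join is lossy.

No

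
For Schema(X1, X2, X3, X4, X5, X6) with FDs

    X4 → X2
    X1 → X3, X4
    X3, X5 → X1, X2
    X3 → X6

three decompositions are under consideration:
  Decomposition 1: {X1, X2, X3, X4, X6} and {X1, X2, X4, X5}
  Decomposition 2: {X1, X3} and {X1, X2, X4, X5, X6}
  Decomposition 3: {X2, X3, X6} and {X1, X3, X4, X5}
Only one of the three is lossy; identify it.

Decomposition 1: common = {X1, X2, X4}, closure = {X1, X2, X3, X4, X6} → lossless.
Decomposition 2: common = {X1}, closure = {X1, X2, X3, X4, X6} → lossless.
Decomposition 3: common = {X3}, closure = {X3, X6} → lossy.

Decomposition 3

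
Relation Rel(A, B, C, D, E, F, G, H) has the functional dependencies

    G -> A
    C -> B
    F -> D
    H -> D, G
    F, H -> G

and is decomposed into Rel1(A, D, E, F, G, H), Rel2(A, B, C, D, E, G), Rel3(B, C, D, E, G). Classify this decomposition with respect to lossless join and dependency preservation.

lossy but dependency-preserving

Lossless test (chase): Rows 1 and 3 agree on G; apply G→A and equate their A entries. No row becomes fully distinguished — the join is lossy.
Dependency preservation: every FD's attributes lie within a single fragment, so each can be enforced locally — preserved.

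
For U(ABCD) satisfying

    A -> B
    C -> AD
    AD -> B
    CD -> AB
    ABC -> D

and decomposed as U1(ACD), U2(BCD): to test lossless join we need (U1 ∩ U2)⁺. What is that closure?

ABCD

U1 ∩ U2 = {CD}.
C → AD applies, adding A
AD → B applies, adding B
Closure: {ABCD}.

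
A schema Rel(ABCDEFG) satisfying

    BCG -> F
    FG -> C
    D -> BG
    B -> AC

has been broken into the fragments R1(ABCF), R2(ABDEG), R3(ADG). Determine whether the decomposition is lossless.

Chase test. Columns are ABCDEFG; row i has aⱼ where attribute j ∈ Ri, else bᵢⱼ.
Initial tableau (one row per fragment):
  row 1: a1 a2 a3 b14 b15 a6 b17
  row 2: a1 a2 b23 a4 a5 b26 a7
  row 3: a1 b32 b33 a4 b35 b36 a7
Rows 2 and 3 agree on D; apply D→BG and equate their BG entries.
Rows 1 and 2 agree on B; apply B→AC and equate their AC entries.
Rows 1 and 3 agree on B; apply B→AC and equate their AC entries.
Rows 2 and 3 agree on BCG; apply BCG→F and equate their F entries.
No row becomes fully distinguished — the join is lossy.

No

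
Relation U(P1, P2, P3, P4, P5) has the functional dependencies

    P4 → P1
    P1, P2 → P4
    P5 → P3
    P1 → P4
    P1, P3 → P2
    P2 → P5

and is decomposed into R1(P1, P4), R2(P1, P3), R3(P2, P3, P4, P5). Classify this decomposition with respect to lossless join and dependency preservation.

lossless and dependency-preserving

Lossless test (chase): Rows 1 and 3 agree on P4; apply P4→P1 and equate their P1 entries. Rows 1 and 2 agree on P1; apply P1→P4 and equate their P4 entries. Rows 2 and 3 agree on P1, P3; apply P1, P3→P2 and equate their P2 entries. Rows 2 and 3 agree on P2; apply P2→P5 and equate their P5 entries. Row 2 is now all distinguished symbols — the join is lossless.
Dependency preservation: P1, P2 → P4; P1, P3 → P2 are not contained in any single fragment, but the restricted closure of each left-hand side across the fragments still reaches the right-hand side; the remaining FDs each lie inside some fragment. All dependencies are preserved.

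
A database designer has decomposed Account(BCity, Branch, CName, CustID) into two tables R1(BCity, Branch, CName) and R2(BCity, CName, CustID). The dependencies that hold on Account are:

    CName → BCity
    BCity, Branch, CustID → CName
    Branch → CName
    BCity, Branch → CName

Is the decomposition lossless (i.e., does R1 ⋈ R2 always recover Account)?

No

Common attributes: R1 ∩ R2 = {BCity, CName}.
No dependency enlarges {BCity, CName}, so (BCity, CName)⁺ = {BCity, CName}.
The closure contains neither all of R1 = {BCity, Branch, CName} nor all of R2 = {BCity, CName, CustID}, so the common attributes are not a superkey of either fragment. The join is lossy.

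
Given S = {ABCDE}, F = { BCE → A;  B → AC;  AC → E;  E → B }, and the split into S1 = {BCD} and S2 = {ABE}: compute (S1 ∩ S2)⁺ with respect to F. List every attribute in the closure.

ABCE

S1 ∩ S2 = {B}.
B → AC applies, adding AC
AC → E applies, adding E
Closure: {ABCE}.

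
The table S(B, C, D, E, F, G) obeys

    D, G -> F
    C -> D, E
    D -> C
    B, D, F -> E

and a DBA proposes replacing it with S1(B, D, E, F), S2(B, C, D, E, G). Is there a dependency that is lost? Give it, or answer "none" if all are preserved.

D, G -> F

Check D, G → F: no single fragment contains all of {D, F, G}, and the restricted closure of {D, G} across the fragments never reaches {F}.
C → D, E is preserved.
D → C is preserved.
B, D, F → E is preserved.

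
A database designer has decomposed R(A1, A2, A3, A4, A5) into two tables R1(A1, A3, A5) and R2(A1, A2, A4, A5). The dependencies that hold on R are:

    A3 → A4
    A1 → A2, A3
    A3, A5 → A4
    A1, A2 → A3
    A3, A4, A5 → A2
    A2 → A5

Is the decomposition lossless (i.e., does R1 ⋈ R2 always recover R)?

Yes

Common attributes: R1 ∩ R2 = {A1, A5}.
Closure of {A1, A5}: A1 → A2, A3 applies, adding A2, A3; A3, A5 → A4 applies, adding A4. So (A1, A5)⁺ = {A1, A2, A3, A4, A5}.
This closure contains every attribute of R1, so R1 ∩ R2 → R1. The join is lossless.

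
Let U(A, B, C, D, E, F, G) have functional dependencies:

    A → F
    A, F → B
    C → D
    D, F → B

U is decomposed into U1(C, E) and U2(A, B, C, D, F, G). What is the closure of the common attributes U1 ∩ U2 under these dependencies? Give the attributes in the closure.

U1 ∩ U2 = {C}.
C → D applies, adding D
Closure: {C, D}.

C, D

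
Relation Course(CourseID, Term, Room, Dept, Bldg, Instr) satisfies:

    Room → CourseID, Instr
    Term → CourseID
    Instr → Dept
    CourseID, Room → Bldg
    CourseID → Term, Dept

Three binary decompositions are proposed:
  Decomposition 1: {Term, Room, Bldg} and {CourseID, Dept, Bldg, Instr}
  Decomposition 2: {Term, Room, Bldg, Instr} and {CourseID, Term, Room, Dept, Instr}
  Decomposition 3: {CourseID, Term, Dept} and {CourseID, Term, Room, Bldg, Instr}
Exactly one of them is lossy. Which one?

Decomposition 1: common = {Bldg}, closure = {Bldg} → lossy.
Decomposition 2: common = {Term, Room, Instr}, closure = {CourseID, Term, Room, Dept, Bldg, Instr} → lossless.
Decomposition 3: common = {CourseID, Term}, closure = {CourseID, Term, Dept} → lossless.

Decomposition 1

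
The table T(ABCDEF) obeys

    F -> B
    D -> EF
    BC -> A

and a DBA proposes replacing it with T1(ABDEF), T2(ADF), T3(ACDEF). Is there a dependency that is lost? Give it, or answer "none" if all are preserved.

Check BC → A: no single fragment contains all of {ABC}, and the restricted closure of {BC} across the fragments never reaches {A}.
F → B is preserved.
D → EF is preserved.

BC -> A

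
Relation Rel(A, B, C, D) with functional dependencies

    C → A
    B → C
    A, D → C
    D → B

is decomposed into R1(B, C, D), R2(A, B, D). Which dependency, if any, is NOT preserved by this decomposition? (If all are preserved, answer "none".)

C → A

Check C → A: no single fragment contains all of {A, C}, and the restricted closure of {C} across the fragments never reaches {A}.
B → C is preserved.
A, D → C is preserved.
D → B is preserved.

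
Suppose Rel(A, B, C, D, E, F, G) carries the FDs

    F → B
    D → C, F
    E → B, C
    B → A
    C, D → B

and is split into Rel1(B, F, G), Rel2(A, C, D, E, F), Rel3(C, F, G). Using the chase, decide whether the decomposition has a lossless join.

Chase test. Columns are A, B, C, D, E, F, G; row i has aⱼ where attribute j ∈ Reli, else bᵢⱼ.
Initial tableau (one row per fragment):
  row 1: b11 a2 b13 b14 b15 a6 a7
  row 2: a1 b22 a3 a4 a5 a6 b27
  row 3: b31 b32 a3 b34 b35 a6 a7
Rows 1 and 2 agree on F; apply F→B and equate their B entries.
Rows 1 and 3 agree on F; apply F→B and equate their B entries.
Rows 1 and 2 agree on B; apply B→A and equate their A entries.
Rows 1 and 3 agree on B; apply B→A and equate their A entries.
No row becomes fully distinguished — the join is lossy.

No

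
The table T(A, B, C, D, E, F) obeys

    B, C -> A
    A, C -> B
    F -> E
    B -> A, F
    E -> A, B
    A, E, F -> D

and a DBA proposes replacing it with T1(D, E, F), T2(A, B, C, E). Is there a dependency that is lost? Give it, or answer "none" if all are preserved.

none

B, C → A lies within T2.
A, C → B lies within T2.
F → E lies within T1.
B → A, F: restricted closure across fragments reaches A, F.
E → A, B lies within T2.
A, E, F → D: restricted closure across fragments reaches D.
Every dependency is enforceable on the fragments, so the decomposition is dependency-preserving.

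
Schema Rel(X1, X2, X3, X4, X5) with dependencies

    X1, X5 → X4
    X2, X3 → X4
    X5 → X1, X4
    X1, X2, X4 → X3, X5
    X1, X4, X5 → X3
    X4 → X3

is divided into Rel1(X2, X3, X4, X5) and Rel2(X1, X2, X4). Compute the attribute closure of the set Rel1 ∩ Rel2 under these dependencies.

X2, X3, X4

Rel1 ∩ Rel2 = {X2, X4}.
X4 → X3 applies, adding X3
Closure: {X2, X3, X4}.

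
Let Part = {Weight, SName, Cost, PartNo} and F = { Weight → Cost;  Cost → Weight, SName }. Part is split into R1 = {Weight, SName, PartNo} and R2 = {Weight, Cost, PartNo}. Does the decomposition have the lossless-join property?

Yes

Common attributes: R1 ∩ R2 = {Weight, PartNo}.
Closure of {Weight, PartNo}: Weight → Cost applies, adding Cost; Cost → Weight, SName applies, adding SName. So (Weight, PartNo)⁺ = {Weight, SName, Cost, PartNo}.
This closure contains every attribute of R1, so R1 ∩ R2 → R1. The join is lossless.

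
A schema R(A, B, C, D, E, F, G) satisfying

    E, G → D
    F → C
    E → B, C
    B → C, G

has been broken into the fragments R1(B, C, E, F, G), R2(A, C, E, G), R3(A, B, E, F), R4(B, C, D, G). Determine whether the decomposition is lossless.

No

Chase test. Columns are A, B, C, D, E, F, G; row i has aⱼ where attribute j ∈ Ri, else bᵢⱼ.
Initial tableau (one row per fragment):
  row 1: b11 a2 a3 b14 a5 a6 a7
  row 2: a1 b22 a3 b24 a5 b26 a7
  row 3: a1 a2 b33 b34 a5 a6 b37
  row 4: b41 a2 a3 a4 b45 b46 a7
Rows 1 and 2 agree on E, G; apply E, G→D and equate their D entries.
Rows 1 and 3 agree on F; apply F→C and equate their C entries.
Rows 1 and 2 agree on E; apply E→B, C and equate their B, C entries.
Rows 1 and 3 agree on B; apply B→C, G and equate their C, G entries.
Rows 1 and 3 agree on E, G; apply E, G→D and equate their D entries.
No row becomes fully distinguished — the join is lossy.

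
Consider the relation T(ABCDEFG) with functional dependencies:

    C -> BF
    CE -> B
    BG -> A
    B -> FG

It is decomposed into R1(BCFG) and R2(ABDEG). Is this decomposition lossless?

Common attributes: R1 ∩ R2 = {BG}.
Closure of {BG}: BG → A applies, adding A; B → FG applies, adding F. So (BG)⁺ = {ABFG}.
The closure contains neither all of R1 = {BCFG} nor all of R2 = {ABDEG}, so the common attributes are not a superkey of either fragment. The join is lossy.

No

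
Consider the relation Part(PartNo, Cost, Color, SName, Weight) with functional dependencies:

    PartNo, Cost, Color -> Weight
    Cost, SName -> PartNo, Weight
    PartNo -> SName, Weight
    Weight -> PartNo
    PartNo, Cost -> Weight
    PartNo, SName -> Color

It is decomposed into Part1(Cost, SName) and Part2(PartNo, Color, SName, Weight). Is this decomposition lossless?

Common attributes: Part1 ∩ Part2 = {SName}.
No dependency enlarges {SName}, so (SName)⁺ = {SName}.
The closure contains neither all of Part1 = {Cost, SName} nor all of Part2 = {PartNo, Color, SName, Weight}, so the common attributes are not a superkey of either fragment. The join is lossy.

No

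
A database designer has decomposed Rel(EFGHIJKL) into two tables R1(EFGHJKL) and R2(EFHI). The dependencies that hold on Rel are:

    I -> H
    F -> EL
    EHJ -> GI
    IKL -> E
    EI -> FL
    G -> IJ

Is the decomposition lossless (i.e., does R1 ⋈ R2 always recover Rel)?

Common attributes: R1 ∩ R2 = {EFH}.
Closure of {EFH}: F → EL applies, adding L. So (EFH)⁺ = {EFHL}.
The closure contains neither all of R1 = {EFGHJKL} nor all of R2 = {EFHI}, so the common attributes are not a superkey of either fragment. The join is lossy.

No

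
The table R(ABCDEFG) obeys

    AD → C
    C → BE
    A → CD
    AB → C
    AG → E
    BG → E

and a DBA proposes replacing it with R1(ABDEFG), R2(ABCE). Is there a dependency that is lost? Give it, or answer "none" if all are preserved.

none

AD → C: restricted closure across fragments reaches C.
C → BE lies within R2.
A → CD: restricted closure across fragments reaches CD.
AB → C lies within R2.
AG → E lies within R1.
BG → E lies within R1.
Every dependency is enforceable on the fragments, so the decomposition is dependency-preserving.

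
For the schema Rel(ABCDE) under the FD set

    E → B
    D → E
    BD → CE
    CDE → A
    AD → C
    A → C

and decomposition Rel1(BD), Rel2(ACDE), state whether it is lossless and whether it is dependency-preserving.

Lossless test: (D)⁺ = {ABCDE}, which contains all of one fragment — lossless.
Dependency preservation: the restricted closure of {E} across the fragments never reaches {B}, so E → B cannot be enforced without a join — not preserved.

lossless but not dependency-preserving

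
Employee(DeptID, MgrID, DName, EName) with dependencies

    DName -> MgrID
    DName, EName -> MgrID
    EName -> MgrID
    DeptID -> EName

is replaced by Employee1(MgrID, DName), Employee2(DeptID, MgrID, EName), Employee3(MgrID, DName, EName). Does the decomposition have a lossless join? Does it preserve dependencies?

Lossless test (chase): applying each FD to every pair of rows produces no changes in the tableau, so no row becomes fully distinguished — the join is lossy.
Dependency preservation: every FD's attributes lie within a single fragment, so each can be enforced locally — preserved.

lossy but dependency-preserving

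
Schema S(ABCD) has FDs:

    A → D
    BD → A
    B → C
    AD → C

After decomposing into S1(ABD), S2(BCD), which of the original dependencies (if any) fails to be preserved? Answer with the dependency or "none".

AD → C

Check AD → C: no single fragment contains all of {ACD}, and the restricted closure of {AD} across the fragments never reaches {C}.
A → D is preserved.
BD → A is preserved.
B → C is preserved.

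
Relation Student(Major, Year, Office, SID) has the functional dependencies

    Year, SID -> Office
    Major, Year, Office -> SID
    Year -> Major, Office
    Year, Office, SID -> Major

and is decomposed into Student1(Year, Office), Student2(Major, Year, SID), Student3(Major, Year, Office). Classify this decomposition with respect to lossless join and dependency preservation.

Lossless test (chase): Rows 1 and 2 agree on Year; apply Year→Major, Office and equate their Major, Office entries. Rows 1 and 2 agree on Major, Year, Office; apply Major, Year, Office→SID and equate their SID entries. Rows 1 and 3 agree on Major, Year, Office; apply Major, Year, Office→SID and equate their SID entries. Row 1 is now all distinguished symbols — the join is lossless.
Dependency preservation: Year, SID → Office; Major, Year, Office → SID; Year, Office, SID → Major are not contained in any single fragment, but the restricted closure of each left-hand side across the fragments still reaches the right-hand side; the remaining FDs each lie inside some fragment. All dependencies are preserved.

lossless and dependency-preserving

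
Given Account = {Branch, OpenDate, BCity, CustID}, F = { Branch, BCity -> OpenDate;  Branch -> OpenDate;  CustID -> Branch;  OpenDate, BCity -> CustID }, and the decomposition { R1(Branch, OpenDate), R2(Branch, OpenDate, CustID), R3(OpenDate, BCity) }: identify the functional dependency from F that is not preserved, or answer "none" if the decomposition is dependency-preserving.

OpenDate, BCity -> CustID

Check OpenDate, BCity → CustID: no single fragment contains all of {OpenDate, BCity, CustID}, and the restricted closure of {OpenDate, BCity} across the fragments never reaches {CustID}.
Branch, BCity → OpenDate is preserved.
Branch → OpenDate is preserved.
CustID → Branch is preserved.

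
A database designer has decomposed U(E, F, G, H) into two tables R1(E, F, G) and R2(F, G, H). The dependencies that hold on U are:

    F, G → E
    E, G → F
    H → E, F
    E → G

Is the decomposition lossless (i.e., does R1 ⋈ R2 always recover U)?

Common attributes: R1 ∩ R2 = {F, G}.
Closure of {F, G}: F, G → E applies, adding E. So (F, G)⁺ = {E, F, G}.
This closure contains every attribute of R1, so R1 ∩ R2 → R1. The join is lossless.

Yes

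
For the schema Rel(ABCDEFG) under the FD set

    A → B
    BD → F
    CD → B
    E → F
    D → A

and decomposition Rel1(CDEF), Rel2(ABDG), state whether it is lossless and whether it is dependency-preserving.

lossy but dependency-preserving

Lossless test: (D)⁺ = {ABDF}, which is a superkey of neither fragment — lossy.
Dependency preservation: BD → F; CD → B are not contained in any single fragment, but the restricted closure of each left-hand side across the fragments still reaches the right-hand side; the remaining FDs each lie inside some fragment. All dependencies are preserved.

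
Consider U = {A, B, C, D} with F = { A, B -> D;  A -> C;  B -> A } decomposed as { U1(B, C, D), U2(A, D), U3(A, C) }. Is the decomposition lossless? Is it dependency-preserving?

lossy and not dependency-preserving

Lossless test (chase): Rows 2 and 3 agree on A; apply A→C and equate their C entries. No row becomes fully distinguished — the join is lossy.
Dependency preservation: the restricted closure of {B} across the fragments never reaches {A}, so B → A cannot be enforced without a join — not preserved.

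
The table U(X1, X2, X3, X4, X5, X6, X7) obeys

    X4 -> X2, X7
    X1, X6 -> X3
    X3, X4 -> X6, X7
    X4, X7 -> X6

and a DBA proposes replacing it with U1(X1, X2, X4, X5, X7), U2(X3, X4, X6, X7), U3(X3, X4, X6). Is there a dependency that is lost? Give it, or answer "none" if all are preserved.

X1, X6 -> X3

Check X1, X6 → X3: no single fragment contains all of {X1, X3, X6}, and the restricted closure of {X1, X6} across the fragments never reaches {X3}.
X4 → X2, X7 is preserved.
X3, X4 → X6, X7 is preserved.
X4, X7 → X6 is preserved.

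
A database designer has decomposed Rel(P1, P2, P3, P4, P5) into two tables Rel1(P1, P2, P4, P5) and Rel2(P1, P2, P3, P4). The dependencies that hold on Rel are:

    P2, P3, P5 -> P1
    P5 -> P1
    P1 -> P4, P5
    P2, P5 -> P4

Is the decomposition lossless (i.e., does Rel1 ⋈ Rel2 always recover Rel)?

Yes

Common attributes: Rel1 ∩ Rel2 = {P1, P2, P4}.
Closure of {P1, P2, P4}: P1 → P4, P5 applies, adding P5. So (P1, P2, P4)⁺ = {P1, P2, P4, P5}.
This closure contains every attribute of Rel1, so Rel1 ∩ Rel2 → Rel1. The join is lossless.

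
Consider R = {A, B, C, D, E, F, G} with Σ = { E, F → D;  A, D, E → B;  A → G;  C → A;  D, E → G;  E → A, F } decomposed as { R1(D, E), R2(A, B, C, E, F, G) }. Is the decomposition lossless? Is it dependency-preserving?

Lossless test: (E)⁺ = {A, B, D, E, F, G}, which contains all of one fragment — lossless.
Dependency preservation: E, F → D; A, D, E → B; D, E → G are not contained in any single fragment, but the restricted closure of each left-hand side across the fragments still reaches the right-hand side; the remaining FDs each lie inside some fragment. All dependencies are preserved.

lossless and dependency-preserving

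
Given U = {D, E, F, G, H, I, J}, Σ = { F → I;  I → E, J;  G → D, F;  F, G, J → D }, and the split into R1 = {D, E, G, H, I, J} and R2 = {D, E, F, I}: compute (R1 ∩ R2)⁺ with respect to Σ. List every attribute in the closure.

R1 ∩ R2 = {D, E, I}.
I → E, J applies, adding J
Closure: {D, E, I, J}.

D, E, I, J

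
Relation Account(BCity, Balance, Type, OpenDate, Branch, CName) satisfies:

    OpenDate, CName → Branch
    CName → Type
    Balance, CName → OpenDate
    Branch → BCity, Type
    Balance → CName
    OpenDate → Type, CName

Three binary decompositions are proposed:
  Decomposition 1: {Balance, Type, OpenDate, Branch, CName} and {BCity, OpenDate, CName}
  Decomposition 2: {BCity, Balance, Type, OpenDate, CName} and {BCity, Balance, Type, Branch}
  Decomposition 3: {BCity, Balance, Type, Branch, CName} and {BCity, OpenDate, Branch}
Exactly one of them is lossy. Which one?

Decomposition 3

Decomposition 1: common = {OpenDate, CName}, closure = {BCity, Type, OpenDate, Branch, CName} → lossless.
Decomposition 2: common = {BCity, Balance, Type}, closure = {BCity, Balance, Type, OpenDate, Branch, CName} → lossless.
Decomposition 3: common = {BCity, Branch}, closure = {BCity, Type, Branch} → lossy.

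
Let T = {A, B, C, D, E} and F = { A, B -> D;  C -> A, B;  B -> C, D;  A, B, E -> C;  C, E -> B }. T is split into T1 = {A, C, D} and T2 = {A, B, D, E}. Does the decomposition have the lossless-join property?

Common attributes: T1 ∩ T2 = {A, D}.
No dependency enlarges {A, D}, so (A, D)⁺ = {A, D}.
The closure contains neither all of T1 = {A, C, D} nor all of T2 = {A, B, D, E}, so the common attributes are not a superkey of either fragment. The join is lossy.

No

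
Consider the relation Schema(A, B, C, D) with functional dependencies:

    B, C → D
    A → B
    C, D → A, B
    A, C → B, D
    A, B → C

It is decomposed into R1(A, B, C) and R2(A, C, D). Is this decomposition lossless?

Yes

Common attributes: R1 ∩ R2 = {A, C}.
Closure of {A, C}: A → B applies, adding B; A, C → B, D applies, adding D. So (A, C)⁺ = {A, B, C, D}.
This closure contains every attribute of R1, so R1 ∩ R2 → R1. The join is lossless.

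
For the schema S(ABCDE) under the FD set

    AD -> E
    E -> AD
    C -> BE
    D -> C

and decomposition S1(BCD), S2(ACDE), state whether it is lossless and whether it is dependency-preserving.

lossless and dependency-preserving

Lossless test: (CD)⁺ = {ABCDE}, which contains all of one fragment — lossless.
Dependency preservation: C → BE is not contained in any single fragment, but the restricted closure of its left-hand side across the fragments still reaches the right-hand side; the remaining FDs each lie inside some fragment. All dependencies are preserved.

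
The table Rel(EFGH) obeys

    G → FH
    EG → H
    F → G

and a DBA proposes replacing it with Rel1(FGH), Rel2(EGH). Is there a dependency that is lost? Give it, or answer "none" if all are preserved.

G → FH lies within Rel1.
EG → H lies within Rel2.
F → G lies within Rel1.
Every dependency is enforceable on the fragments, so the decomposition is dependency-preserving.

none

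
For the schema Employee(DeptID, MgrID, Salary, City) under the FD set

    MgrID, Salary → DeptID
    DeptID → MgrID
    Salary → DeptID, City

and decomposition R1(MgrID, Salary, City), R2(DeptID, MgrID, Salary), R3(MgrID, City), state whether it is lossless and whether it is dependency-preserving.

Lossless test (chase): Rows 1 and 2 agree on MgrID, Salary; apply MgrID, Salary→DeptID and equate their DeptID entries. Rows 1 and 2 agree on Salary; apply Salary→DeptID, City and equate their DeptID, City entries. Row 1 is now all distinguished symbols — the join is lossless.
Dependency preservation: Salary → DeptID, City is not contained in any single fragment, but the restricted closure of its left-hand side across the fragments still reaches the right-hand side; the remaining FDs each lie inside some fragment. All dependencies are preserved.

lossless and dependency-preserving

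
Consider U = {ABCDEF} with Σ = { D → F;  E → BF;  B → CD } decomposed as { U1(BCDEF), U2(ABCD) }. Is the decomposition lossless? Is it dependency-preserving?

Lossless test: (BCD)⁺ = {BCDF}, which is a superkey of neither fragment — lossy.
Dependency preservation: every FD's attributes lie within a single fragment, so each can be enforced locally — preserved.

lossy but dependency-preserving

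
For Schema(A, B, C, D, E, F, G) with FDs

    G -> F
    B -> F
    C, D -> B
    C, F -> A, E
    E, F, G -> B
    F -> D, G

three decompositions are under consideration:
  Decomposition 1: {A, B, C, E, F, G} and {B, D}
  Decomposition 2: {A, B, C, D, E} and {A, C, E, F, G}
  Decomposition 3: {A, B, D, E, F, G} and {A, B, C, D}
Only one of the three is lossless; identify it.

Decomposition 1

Decomposition 1: common = {B}, closure = {B, D, F, G} → lossless.
Decomposition 2: common = {A, C, E}, closure = {A, C, E} → lossy.
Decomposition 3: common = {A, B, D}, closure = {A, B, D, F, G} → lossy.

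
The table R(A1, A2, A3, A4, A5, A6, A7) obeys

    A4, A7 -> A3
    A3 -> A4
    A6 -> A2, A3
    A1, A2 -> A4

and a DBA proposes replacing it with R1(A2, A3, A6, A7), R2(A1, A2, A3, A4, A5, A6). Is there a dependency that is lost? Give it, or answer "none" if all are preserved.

A4, A7 -> A3

Check A4, A7 → A3: no single fragment contains all of {A3, A4, A7}, and the restricted closure of {A4, A7} across the fragments never reaches {A3}.
A3 → A4 is preserved.
A6 → A2, A3 is preserved.
A1, A2 → A4 is preserved.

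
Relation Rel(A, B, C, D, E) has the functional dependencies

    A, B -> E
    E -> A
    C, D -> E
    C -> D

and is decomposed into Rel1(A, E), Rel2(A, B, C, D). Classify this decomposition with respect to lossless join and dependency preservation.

lossy and not dependency-preserving

Lossless test: (A)⁺ = {A}, which is a superkey of neither fragment — lossy.
Dependency preservation: the restricted closure of {A, B} across the fragments never reaches {E}, so A, B → E cannot be enforced without a join — not preserved.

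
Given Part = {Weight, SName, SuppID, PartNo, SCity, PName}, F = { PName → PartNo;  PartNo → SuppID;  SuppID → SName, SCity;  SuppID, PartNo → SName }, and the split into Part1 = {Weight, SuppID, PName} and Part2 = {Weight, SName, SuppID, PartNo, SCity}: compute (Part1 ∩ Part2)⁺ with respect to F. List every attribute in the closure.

Part1 ∩ Part2 = {Weight, SuppID}.
SuppID → SName, SCity applies, adding SName, SCity
Closure: {Weight, SName, SuppID, SCity}.

Weight, SName, SuppID, SCity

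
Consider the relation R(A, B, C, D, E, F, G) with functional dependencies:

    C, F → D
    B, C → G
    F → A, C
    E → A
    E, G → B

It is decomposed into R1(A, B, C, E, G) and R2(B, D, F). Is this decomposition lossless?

Common attributes: R1 ∩ R2 = {B}.
No dependency enlarges {B}, so (B)⁺ = {B}.
The closure contains neither all of R1 = {A, B, C, E, G} nor all of R2 = {B, D, F}, so the common attributes are not a superkey of either fragment. The join is lossy.

No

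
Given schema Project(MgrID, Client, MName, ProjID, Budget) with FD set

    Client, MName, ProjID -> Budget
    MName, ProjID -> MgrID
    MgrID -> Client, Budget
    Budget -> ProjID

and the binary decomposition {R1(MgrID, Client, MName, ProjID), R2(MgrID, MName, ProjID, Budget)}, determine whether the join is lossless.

Yes

Common attributes: R1 ∩ R2 = {MgrID, MName, ProjID}.
Closure of {MgrID, MName, ProjID}: MgrID → Client, Budget applies, adding Client, Budget. So (MgrID, MName, ProjID)⁺ = {MgrID, Client, MName, ProjID, Budget}.
This closure contains every attribute of R1, so R1 ∩ R2 → R1. The join is lossless.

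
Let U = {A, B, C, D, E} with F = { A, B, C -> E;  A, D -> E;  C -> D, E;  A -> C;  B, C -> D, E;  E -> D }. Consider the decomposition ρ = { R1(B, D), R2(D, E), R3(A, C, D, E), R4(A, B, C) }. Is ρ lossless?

Yes

Chase test. Columns are A, B, C, D, E; row i has aⱼ where attribute j ∈ Ri, else bᵢⱼ.
Initial tableau (one row per fragment):
  row 1: b11 a2 b13 a4 b15
  row 2: b21 b22 b23 a4 a5
  row 3: a1 b32 a3 a4 a5
  row 4: a1 a2 a3 b44 b45
Rows 3 and 4 agree on C; apply C→D, E and equate their D, E entries.
Row 4 is now all distinguished symbols — the join is lossless.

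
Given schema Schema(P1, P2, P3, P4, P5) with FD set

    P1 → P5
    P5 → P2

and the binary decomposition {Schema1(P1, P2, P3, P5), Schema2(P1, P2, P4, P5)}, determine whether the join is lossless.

No

Common attributes: Schema1 ∩ Schema2 = {P1, P2, P5}.
No dependency enlarges {P1, P2, P5}, so (P1, P2, P5)⁺ = {P1, P2, P5}.
The closure contains neither all of Schema1 = {P1, P2, P3, P5} nor all of Schema2 = {P1, P2, P4, P5}, so the common attributes are not a superkey of either fragment. The join is lossy.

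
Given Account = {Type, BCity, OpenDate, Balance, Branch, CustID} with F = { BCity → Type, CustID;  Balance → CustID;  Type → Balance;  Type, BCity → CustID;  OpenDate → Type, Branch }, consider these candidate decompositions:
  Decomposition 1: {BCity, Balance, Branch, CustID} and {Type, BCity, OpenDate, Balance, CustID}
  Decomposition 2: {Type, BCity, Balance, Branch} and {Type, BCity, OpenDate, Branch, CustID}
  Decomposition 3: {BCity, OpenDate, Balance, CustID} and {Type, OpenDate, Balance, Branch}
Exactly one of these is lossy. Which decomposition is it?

Decomposition 1

Decomposition 1: common = {BCity, Balance, CustID}, closure = {Type, BCity, Balance, CustID} → lossy.
Decomposition 2: common = {Type, BCity, Branch}, closure = {Type, BCity, Balance, Branch, CustID} → lossless.
Decomposition 3: common = {OpenDate, Balance}, closure = {Type, OpenDate, Balance, Branch, CustID} → lossless.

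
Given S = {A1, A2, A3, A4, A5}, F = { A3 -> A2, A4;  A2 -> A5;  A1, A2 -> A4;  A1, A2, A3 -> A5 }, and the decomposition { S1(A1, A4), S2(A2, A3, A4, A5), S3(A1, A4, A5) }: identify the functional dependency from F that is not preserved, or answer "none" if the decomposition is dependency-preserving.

A1, A2 -> A4

Check A1, A2 → A4: no single fragment contains all of {A1, A2, A4}, and the restricted closure of {A1, A2} across the fragments never reaches {A4}.
A3 → A2, A4 is preserved.
A2 → A5 is preserved.
A1, A2, A3 → A5 is preserved.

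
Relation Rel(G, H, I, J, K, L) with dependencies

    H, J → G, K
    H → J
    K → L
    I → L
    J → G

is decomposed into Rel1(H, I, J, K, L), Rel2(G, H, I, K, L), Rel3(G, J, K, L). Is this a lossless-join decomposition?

Yes

Chase test. Columns are G, H, I, J, K, L; row i has aⱼ where attribute j ∈ Reli, else bᵢⱼ.
Initial tableau (one row per fragment):
  row 1: b11 a2 a3 a4 a5 a6
  row 2: a1 a2 a3 b24 a5 a6
  row 3: a1 b32 b33 a4 a5 a6
Rows 1 and 2 agree on H; apply H→J and equate their J entries.
Rows 1 and 2 agree on J; apply J→G and equate their G entries.
Row 1 is now all distinguished symbols — the join is lossless.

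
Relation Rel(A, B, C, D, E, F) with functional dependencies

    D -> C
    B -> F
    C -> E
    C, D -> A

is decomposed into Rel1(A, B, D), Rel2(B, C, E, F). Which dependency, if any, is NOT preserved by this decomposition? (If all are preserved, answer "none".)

Check D → C: no single fragment contains all of {C, D}, and the restricted closure of {D} across the fragments never reaches {C}.
B → F is preserved.
C → E is preserved.
C, D → A is preserved.

D -> C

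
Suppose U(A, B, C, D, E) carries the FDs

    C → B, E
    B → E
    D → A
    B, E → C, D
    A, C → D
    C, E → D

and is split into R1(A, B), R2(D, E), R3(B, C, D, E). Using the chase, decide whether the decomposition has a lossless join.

Chase test. Columns are A, B, C, D, E; row i has aⱼ where attribute j ∈ Ri, else bᵢⱼ.
Initial tableau (one row per fragment):
  row 1: a1 a2 b13 b14 b15
  row 2: b21 b22 b23 a4 a5
  row 3: b31 a2 a3 a4 a5
Rows 1 and 3 agree on B; apply B→E and equate their E entries.
Rows 2 and 3 agree on D; apply D→A and equate their A entries.
Rows 1 and 3 agree on B, E; apply B, E→C, D and equate their C, D entries.
Rows 1 and 2 agree on D; apply D→A and equate their A entries.
Row 1 is now all distinguished symbols — the join is lossless.

Yes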